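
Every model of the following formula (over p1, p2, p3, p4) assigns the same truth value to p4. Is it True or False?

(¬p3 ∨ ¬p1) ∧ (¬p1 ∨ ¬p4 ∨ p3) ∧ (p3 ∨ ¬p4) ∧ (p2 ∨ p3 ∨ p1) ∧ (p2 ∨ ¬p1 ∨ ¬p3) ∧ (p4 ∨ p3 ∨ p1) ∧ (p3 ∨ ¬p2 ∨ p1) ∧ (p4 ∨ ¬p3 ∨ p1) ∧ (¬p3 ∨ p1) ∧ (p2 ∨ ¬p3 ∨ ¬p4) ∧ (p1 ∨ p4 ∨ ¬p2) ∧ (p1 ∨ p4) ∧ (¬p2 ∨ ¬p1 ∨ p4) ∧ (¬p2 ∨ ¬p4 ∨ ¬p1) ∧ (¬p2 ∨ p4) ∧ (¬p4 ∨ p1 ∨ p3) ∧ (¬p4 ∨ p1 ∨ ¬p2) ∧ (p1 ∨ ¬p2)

Suppose p4 = True.
Unit clause (p3) forces p3 = True.
Unit clause (¬p1) forces p1 = False.
Now (p1) is unsatisfied and unit — conflict.
So every satisfying assignment has p4 = False.

False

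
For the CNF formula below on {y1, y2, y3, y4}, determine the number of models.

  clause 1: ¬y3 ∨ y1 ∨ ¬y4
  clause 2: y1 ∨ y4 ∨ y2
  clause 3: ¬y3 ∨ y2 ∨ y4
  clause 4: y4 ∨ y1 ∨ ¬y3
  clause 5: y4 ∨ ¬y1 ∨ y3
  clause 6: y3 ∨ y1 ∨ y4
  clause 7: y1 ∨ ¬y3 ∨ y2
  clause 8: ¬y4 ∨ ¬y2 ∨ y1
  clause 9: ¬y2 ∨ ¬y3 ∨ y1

There are 2^4 = 16 truth assignments over (y1, y2, y3, y4).
Split on y3. With y3 = True, the clauses containing y3 are satisfied and ¬y3 drops from the rest; 3 of the 2^3 = 8 assignments to the other variables satisfy what remains.
With y3 = False, by the same count on the reduced clause set, 3 assignments work.
Total: 3 + 3 = 6.

6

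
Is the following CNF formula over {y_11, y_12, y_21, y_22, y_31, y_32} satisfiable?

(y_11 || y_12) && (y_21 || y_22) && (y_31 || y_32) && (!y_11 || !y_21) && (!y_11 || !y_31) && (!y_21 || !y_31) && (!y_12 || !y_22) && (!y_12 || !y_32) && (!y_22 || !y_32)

Suppose y_11 = true.
From the singleton clause (!y_21), y_21 = false.
From the singleton clause (y_22), y_22 = true.
From the singleton clause (!y_31), y_31 = false.
From the singleton clause (y_32), y_32 = true.
Now (!y_32) is unsatisfied and unit — conflict.
That branch fails; take y_11 = false instead.
From the singleton clause (y_12), y_12 = true.
From the singleton clause (!y_22), y_22 = false.
From the singleton clause (y_21), y_21 = true.
From the singleton clause (!y_31), y_31 = false.
From the singleton clause (y_32), y_32 = true.
Now (!y_32) is unsatisfied and unit — conflict.
Both values of y_11 lead to a conflict.
No assignment satisfies every clause.

No, unsatisfiable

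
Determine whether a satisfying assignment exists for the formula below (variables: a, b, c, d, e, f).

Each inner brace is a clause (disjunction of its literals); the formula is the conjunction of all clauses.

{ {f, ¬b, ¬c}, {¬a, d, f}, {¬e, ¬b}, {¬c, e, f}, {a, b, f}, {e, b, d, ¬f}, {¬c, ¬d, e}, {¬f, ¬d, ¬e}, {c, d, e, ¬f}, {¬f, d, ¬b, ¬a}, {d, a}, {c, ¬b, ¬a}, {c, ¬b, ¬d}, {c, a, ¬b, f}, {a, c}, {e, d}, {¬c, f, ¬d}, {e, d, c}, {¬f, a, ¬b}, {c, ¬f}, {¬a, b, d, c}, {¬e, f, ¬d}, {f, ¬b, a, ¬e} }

Satisfiable

Branch on e: set e = True.
(¬b) alone gives b = False.
Branch on a: set a = True.
Branch on d: set d = False.
(f) alone gives f = True.
(c) alone gives c = True.
Every clause now holds.
A satisfying assignment: a: True,  b: False,  c: True,  d: False,  e: True,  f: True.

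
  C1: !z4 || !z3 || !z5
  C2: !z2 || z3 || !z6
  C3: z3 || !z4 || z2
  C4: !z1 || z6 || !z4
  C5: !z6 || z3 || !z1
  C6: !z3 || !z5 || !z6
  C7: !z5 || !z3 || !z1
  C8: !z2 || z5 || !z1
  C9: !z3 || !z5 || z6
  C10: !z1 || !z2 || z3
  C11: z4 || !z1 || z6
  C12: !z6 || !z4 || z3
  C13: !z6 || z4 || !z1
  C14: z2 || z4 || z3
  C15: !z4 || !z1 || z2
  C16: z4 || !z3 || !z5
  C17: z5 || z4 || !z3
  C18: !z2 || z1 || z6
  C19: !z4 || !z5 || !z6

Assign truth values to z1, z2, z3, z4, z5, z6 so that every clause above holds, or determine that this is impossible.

z1=false,  z2=false,  z3=true,  z4=true,  z5=false,  z6=true

Try z4 = true.
Try z3 = true.
The clause (!z5) is unit, so z5 = false.
Try z1 = false.
Try z2 = false.
All clauses hold; z6 can take either value.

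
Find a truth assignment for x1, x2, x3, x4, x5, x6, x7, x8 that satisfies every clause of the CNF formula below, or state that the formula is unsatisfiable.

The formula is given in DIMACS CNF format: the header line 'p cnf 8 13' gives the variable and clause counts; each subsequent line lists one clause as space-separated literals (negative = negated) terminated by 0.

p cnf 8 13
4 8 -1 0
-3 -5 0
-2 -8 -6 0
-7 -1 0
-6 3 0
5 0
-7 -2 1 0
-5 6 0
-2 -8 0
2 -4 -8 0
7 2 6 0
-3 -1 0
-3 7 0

From the singleton clause (x5), x5 = True.
From the singleton clause (¬x3), x3 = False.
From the singleton clause (¬x6), x6 = False.
But (x6) is also a unit clause — contradiction.

UNSATISFIABLE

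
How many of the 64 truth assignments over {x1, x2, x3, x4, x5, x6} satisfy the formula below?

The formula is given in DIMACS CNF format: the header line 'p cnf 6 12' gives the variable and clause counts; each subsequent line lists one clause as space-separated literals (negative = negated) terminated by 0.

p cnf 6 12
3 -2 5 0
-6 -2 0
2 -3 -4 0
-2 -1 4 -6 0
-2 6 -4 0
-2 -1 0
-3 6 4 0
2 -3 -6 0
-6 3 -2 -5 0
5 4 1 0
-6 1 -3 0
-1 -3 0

There are 2^6 = 64 truth assignments over (x1, x2, x3, x4, x5, x6).
Split on x1. With x1 = True, the clauses containing x1 are satisfied and ¬x1 drops from the rest; 8 of the 2^5 = 32 assignments to the other variables satisfy what remains.
With x1 = False, by the same count on the reduced clause set, 7 assignments work.
Total: 8 + 7 = 15.

15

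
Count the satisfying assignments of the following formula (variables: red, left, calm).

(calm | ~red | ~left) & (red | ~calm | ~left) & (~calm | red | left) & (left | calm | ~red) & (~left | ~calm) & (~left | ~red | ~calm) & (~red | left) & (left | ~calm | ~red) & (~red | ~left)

There are 2^3 = 8 truth assignments over (red, left, calm).
Check each against the 9 clauses (columns in the order red, left, calm):
  F F F  ✓ satisfies all
  F F T  ✗ fails (~calm | red | left)
  F T F  ✓ satisfies all
  F T T  ✗ fails (red | ~calm | ~left)
  T F F  ✗ fails (left | calm | ~red)
  T F T  ✗ fails (~red | left)
  T T F  ✗ fails (calm | ~red | ~left)
  T T T  ✗ fails (~left | ~calm)
2 of the 8 rows are models.

2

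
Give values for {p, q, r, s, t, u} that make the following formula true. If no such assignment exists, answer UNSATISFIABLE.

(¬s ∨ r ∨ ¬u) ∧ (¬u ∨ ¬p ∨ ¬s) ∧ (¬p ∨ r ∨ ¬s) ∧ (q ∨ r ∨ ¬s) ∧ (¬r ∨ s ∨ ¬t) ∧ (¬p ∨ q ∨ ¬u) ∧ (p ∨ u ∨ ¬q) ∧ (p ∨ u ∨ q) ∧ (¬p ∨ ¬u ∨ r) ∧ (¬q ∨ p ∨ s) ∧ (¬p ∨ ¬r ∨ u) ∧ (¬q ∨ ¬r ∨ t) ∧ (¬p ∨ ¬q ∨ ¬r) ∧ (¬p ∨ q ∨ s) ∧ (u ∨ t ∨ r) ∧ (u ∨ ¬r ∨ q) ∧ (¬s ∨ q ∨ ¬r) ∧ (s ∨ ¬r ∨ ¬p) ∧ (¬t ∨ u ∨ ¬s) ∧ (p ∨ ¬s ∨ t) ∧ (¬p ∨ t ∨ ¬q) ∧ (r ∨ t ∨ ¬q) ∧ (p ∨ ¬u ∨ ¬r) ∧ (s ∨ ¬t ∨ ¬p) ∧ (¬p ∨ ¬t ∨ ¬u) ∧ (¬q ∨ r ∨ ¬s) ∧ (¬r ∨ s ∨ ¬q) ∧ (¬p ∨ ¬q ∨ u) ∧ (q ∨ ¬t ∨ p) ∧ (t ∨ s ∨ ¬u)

UNSATISFIABLE

Case s = False:
Case r = False:
Case p = False:
The clause (¬q) is unit, so q = False.
The clause (u) is unit, so u = True.
The clause (¬t) is unit, so t = False.
But (t) is also a unit clause — contradiction.
Backtrack on p: now try p = True.
The clause (¬u) is unit, so u = False.
The clause (q) is unit, so q = True.
But (¬q) is also a unit clause — contradiction.
Both values of p lead to a conflict.
Backtrack on r: now try r = True.
The clause (¬t) is unit, so t = False.
The clause (¬q) is unit, so q = False.
The clause (¬p) is unit, so p = False.
The clause (u) is unit, so u = True.
But (¬u) is also a unit clause — contradiction.
Both values of r lead to a conflict.
Backtrack on s: now try s = True.
Case r = True:
The clause (q) is unit, so q = True.
The clause (t) is unit, so t = True.
The clause (¬p) is unit, so p = False.
The clause (u) is unit, so u = True.
But (¬u) is also a unit clause — contradiction.
Backtrack on r: now try r = False.
The clause (¬u) is unit, so u = False.
The clause (¬p) is unit, so p = False.
The clause (q) is unit, so q = True.
But (¬q) is also a unit clause — contradiction.
Both values of r lead to a conflict.
Both values of s lead to a conflict.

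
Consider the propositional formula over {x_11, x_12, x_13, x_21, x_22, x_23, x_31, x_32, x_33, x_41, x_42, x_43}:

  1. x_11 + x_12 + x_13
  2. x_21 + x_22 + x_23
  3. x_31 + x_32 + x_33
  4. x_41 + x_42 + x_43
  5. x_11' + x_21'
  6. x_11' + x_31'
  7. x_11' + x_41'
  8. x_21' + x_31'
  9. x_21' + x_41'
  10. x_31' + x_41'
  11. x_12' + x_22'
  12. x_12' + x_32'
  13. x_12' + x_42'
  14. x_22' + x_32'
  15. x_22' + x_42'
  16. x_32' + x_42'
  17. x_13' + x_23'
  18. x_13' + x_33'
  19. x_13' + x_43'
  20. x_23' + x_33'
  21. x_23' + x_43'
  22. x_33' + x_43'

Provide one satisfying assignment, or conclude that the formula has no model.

UNSATISFIABLE

Suppose x_11 = 0.
Suppose x_12 = 1.
The clause (x_22') is unit, so x_22 = 0.
The clause (x_32') is unit, so x_32 = 0.
The clause (x_42') is unit, so x_42 = 0.
Suppose x_21 = 1.
The clause (x_31') is unit, so x_31 = 0.
The clause (x_33) is unit, so x_33 = 1.
The clause (x_41') is unit, so x_41 = 0.
The clause (x_43) is unit, so x_43 = 1.
That conflicts with the unit clause (x_43').
Backtrack on x_21: now try x_21 = 0.
The clause (x_23) is unit, so x_23 = 1.
The clause (x_13') is unit, so x_13 = 0.
The clause (x_33') is unit, so x_33 = 0.
The clause (x_31) is unit, so x_31 = 1.
The clause (x_41') is unit, so x_41 = 0.
The clause (x_43) is unit, so x_43 = 1.
That conflicts with the unit clause (x_43').
Both values of x_21 lead to a conflict.
Backtrack on x_12: now try x_12 = 0.
The clause (x_13) is unit, so x_13 = 1.
The clause (x_23') is unit, so x_23 = 0.
The clause (x_33') is unit, so x_33 = 0.
The clause (x_43') is unit, so x_43 = 0.
Suppose x_21 = 1.
The clause (x_31') is unit, so x_31 = 0.
The clause (x_32) is unit, so x_32 = 1.
The clause (x_41') is unit, so x_41 = 0.
The clause (x_42) is unit, so x_42 = 1.
That conflicts with the unit clause (x_42').
Backtrack on x_21: now try x_21 = 0.
The clause (x_22) is unit, so x_22 = 1.
The clause (x_32') is unit, so x_32 = 0.
The clause (x_31) is unit, so x_31 = 1.
The clause (x_41') is unit, so x_41 = 0.
The clause (x_42) is unit, so x_42 = 1.
That conflicts with the unit clause (x_42').
Both values of x_21 lead to a conflict.
Both values of x_12 lead to a conflict.
Backtrack on x_11: now try x_11 = 1.
The clause (x_21') is unit, so x_21 = 0.
The clause (x_31') is unit, so x_31 = 0.
The clause (x_41') is unit, so x_41 = 0.
Suppose x_22 = 1.
The clause (x_12') is unit, so x_12 = 0.
The clause (x_32') is unit, so x_32 = 0.
The clause (x_33) is unit, so x_33 = 1.
The clause (x_42') is unit, so x_42 = 0.
The clause (x_43) is unit, so x_43 = 1.
That conflicts with the unit clause (x_43').
Backtrack on x_22: now try x_22 = 0.
The clause (x_23) is unit, so x_23 = 1.
The clause (x_13') is unit, so x_13 = 0.
The clause (x_33') is unit, so x_33 = 0.
The clause (x_32) is unit, so x_32 = 1.
The clause (x_12') is unit, so x_12 = 0.
The clause (x_42') is unit, so x_42 = 0.
The clause (x_43) is unit, so x_43 = 1.
That conflicts with the unit clause (x_43').
Both values of x_22 lead to a conflict.
Both values of x_11 lead to a conflict.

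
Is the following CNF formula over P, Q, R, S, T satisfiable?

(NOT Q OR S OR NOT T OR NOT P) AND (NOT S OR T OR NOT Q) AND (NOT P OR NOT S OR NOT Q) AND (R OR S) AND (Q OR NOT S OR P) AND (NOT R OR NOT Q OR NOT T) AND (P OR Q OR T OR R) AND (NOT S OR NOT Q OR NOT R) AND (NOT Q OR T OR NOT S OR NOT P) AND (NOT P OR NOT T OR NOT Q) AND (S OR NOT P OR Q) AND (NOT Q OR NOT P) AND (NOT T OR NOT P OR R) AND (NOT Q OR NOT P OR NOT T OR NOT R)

Try R = true.
Try Q = true.
Unit clause (NOT T) forces T = false.
Unit clause (NOT S) forces S = false.
Unit clause (NOT P) forces P = false.
This assignment satisfies each clause.
A satisfying assignment: P: false; Q: true; R: true; S: false; T: false.

Yes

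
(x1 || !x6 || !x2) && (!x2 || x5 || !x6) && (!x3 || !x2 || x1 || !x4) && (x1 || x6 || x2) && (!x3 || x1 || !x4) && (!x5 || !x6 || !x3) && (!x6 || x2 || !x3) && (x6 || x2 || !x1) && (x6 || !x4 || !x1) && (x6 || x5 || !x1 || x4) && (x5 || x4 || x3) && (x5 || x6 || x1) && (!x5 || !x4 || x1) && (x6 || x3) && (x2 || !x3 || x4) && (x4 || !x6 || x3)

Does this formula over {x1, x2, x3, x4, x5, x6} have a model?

Case x6 = true:
Case x1 = false:
(!x2) alone gives x2 = false.
(!x3) alone gives x3 = false.
(x4) alone gives x4 = true.
(!x5) alone gives x5 = false.
Every clause now holds.
A satisfying assignment: x1=false, x2=false, x3=false, x4=true, x5=false, x6=true.

Satisfiable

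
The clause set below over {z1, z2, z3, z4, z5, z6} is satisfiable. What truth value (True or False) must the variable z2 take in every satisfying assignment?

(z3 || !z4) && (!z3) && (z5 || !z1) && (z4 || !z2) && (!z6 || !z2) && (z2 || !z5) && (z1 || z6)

Suppose z2 = true.
From the singleton clause (!z3), z3 = false.
From the singleton clause (!z4), z4 = false.
But (z4) is also a unit clause — contradiction.
So every satisfying assignment has z2 = False.

False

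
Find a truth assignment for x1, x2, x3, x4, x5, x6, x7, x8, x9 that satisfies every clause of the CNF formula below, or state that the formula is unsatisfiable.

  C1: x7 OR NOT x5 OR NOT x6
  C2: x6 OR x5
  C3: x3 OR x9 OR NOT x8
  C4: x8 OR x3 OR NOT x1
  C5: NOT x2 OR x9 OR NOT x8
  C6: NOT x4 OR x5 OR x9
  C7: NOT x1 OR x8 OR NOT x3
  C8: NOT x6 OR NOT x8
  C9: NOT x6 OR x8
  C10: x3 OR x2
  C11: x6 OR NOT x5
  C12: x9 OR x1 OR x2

UNSATISFIABLE

Case x6 = true:
(NOT x8) alone gives x8 = false.
That conflicts with the unit clause (x8).
Backtrack on x6: now try x6 = false.
(x5) alone gives x5 = true.
That conflicts with the unit clause (NOT x5).
Both values of x6 lead to a conflict.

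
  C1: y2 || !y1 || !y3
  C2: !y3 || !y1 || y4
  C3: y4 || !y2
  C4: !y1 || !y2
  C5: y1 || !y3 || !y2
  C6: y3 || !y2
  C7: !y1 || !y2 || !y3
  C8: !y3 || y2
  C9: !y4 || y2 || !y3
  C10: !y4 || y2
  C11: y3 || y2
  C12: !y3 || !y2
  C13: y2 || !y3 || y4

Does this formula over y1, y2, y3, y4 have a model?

Try y4 = true.
From the singleton clause (y2), y2 = true.
From the singleton clause (!y1), y1 = false.
From the singleton clause (!y3), y3 = false.
Now (y3) is unsatisfied and unit — conflict.
Backtrack on y4: now try y4 = false.
From the singleton clause (!y2), y2 = false.
From the singleton clause (!y3), y3 = false.
Now (y3) is unsatisfied and unit — conflict.
Either choice for y4 ends in contradiction.
No assignment satisfies every clause.

No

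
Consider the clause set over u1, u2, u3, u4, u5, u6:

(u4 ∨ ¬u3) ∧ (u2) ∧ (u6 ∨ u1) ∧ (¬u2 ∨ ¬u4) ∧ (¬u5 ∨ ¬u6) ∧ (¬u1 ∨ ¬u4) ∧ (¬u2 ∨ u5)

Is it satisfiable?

Unit clause (u2) forces u2 = True.
Unit clause (¬u4) forces u4 = False.
Unit clause (¬u3) forces u3 = False.
Unit clause (u5) forces u5 = True.
Unit clause (¬u6) forces u6 = False.
Unit clause (u1) forces u1 = True.
Every clause now holds.
A satisfying assignment: u1: True; u2: True; u3: False; u4: False; u5: True; u6: False.

Yes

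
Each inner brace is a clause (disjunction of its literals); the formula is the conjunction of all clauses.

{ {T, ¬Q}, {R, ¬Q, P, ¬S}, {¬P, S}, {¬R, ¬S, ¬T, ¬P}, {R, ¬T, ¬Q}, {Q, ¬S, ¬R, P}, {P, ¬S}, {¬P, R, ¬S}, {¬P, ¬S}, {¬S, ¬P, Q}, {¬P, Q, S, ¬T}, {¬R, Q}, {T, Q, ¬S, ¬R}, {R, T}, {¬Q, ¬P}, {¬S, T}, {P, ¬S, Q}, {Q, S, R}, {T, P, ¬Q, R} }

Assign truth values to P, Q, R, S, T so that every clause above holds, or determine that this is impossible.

Suppose T = True.
Suppose P = False.
The clause (¬S) is unit, so S = False.
Suppose R = True.
The clause (Q) is unit, so Q = True.
Every clause now holds.

P=False, Q=True, R=True, S=False, T=True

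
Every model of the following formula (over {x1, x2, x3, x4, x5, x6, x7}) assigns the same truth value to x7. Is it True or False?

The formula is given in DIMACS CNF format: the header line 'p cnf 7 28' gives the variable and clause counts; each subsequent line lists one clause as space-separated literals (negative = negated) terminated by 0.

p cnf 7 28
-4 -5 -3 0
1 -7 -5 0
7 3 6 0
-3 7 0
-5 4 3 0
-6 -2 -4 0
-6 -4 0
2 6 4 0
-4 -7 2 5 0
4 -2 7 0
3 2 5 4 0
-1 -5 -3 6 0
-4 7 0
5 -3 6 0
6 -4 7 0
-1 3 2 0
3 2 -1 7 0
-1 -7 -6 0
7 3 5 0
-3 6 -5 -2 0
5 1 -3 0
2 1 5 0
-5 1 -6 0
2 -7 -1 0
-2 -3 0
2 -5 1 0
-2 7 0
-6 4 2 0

Suppose x7 = False.
The clause (¬x3) is unit, so x3 = False.
The clause (x6) is unit, so x6 = True.
The clause (¬x4) is unit, so x4 = False.
The clause (¬x5) is unit, so x5 = False.
But (x5) is also a unit clause — contradiction.
So every satisfying assignment has x7 = True.

True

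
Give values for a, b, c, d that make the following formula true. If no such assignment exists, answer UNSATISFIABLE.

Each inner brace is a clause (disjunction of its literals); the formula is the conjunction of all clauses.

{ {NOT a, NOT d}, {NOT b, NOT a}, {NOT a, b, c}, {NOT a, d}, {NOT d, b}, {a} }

UNSATISFIABLE

From the singleton clause (a), a = true.
From the singleton clause (NOT d), d = false.
Now (d) is unsatisfied and unit — conflict.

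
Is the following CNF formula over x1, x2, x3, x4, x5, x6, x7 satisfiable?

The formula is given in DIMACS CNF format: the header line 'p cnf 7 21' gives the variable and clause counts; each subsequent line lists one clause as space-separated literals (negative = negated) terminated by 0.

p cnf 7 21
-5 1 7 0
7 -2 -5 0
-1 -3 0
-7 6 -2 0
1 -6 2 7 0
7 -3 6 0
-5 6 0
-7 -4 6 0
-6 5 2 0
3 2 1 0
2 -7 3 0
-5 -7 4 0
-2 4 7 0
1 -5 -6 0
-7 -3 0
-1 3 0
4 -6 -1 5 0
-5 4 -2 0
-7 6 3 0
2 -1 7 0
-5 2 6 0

Suppose x1 = False.
Suppose x5 = False.
Suppose x6 = True.
From the singleton clause (x2), x2 = True.
Suppose x4 = True.
Suppose x7 = False.
Every clause is now satisfied; x3 is unconstrained.
A satisfying assignment: x1 ↦ False,  x2 ↦ True,  x3 ↦ True,  x4 ↦ True,  x5 ↦ False,  x6 ↦ True,  x7 ↦ False.

Yes, satisfiable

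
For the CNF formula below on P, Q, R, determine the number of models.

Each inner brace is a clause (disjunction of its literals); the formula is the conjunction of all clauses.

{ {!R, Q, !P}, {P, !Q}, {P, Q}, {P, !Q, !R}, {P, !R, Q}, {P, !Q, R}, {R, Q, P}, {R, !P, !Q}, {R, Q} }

1

There are 2^3 = 8 truth assignments over (P, Q, R).
Check each against the 9 clauses (columns in the order P, Q, R):
  F F F  ✗ fails (P || Q)
  F F T  ✗ fails (P || Q)
  F T F  ✗ fails (P || !Q)
  F T T  ✗ fails (P || !Q)
  T F F  ✗ fails (R || Q)
  T F T  ✗ fails (!R || Q || !P)
  T T F  ✗ fails (R || !P || !Q)
  T T T  ✓ satisfies all
1 of the 8 rows is a model.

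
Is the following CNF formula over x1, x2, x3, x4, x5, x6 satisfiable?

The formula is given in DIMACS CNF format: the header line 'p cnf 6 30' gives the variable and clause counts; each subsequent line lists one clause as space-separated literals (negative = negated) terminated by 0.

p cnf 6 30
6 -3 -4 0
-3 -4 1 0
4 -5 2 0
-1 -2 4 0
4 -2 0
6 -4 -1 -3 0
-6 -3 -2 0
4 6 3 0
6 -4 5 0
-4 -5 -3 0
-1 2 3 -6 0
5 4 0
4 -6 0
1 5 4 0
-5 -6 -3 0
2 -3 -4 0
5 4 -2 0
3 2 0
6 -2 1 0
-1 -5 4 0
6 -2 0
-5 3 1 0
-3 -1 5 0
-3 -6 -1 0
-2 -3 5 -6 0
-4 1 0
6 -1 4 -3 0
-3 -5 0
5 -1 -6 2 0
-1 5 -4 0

Try x4 = True.
Unit clause (x1) forces x1 = True.
Unit clause (x5) forces x5 = True.
Unit clause (¬x3) forces x3 = False.
Unit clause (x2) forces x2 = True.
Unit clause (x6) forces x6 = True.
This assignment satisfies each clause.
A satisfying assignment: x1: True, x2: True, x3: False, x4: True, x5: True, x6: True.

Yes, satisfiable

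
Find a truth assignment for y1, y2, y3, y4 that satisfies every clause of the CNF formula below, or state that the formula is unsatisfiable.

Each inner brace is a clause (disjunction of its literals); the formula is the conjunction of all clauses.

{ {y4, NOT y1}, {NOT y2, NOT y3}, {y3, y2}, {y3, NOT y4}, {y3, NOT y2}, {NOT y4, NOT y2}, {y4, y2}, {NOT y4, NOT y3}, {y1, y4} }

UNSATISFIABLE

Suppose y4 = true.
From the singleton clause (y3), y3 = true.
But (NOT y3) is also a unit clause — contradiction.
Undo y4 and try y4 = false.
From the singleton clause (NOT y1), y1 = false.
But (y1) is also a unit clause — contradiction.
Both values of y4 lead to a conflict.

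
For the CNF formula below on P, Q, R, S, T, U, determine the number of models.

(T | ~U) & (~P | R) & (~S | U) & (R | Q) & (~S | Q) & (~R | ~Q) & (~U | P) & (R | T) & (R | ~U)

6

There are 2^6 = 64 truth assignments over (P, Q, R, S, T, U).
Split on R. With R = 1, the clauses containing R are satisfied and ~R drops from the rest; 5 of the 2^5 = 32 assignments to the other variables satisfy what remains.
With R = 0, by the same count on the reduced clause set, 1 assignment works.
Total: 5 + 1 = 6.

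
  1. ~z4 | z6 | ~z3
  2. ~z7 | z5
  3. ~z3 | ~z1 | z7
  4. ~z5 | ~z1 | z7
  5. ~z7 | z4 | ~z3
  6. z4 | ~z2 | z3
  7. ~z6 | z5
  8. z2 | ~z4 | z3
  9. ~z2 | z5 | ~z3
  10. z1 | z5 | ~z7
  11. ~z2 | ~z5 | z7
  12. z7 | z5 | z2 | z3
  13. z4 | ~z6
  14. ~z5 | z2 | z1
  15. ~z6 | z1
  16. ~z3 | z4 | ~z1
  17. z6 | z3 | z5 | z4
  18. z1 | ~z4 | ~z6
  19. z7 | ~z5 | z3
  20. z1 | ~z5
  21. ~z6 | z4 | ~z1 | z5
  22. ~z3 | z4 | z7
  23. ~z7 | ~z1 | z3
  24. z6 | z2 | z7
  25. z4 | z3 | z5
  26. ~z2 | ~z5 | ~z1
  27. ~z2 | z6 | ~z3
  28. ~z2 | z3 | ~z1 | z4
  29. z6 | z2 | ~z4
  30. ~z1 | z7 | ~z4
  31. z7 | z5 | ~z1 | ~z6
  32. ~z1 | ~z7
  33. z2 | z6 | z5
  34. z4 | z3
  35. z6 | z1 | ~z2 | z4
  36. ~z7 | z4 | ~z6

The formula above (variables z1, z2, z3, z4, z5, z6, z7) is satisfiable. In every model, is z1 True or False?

Suppose z1 = 1.
(~z7) alone gives z7 = 0.
(~z3) alone gives z3 = 0.
(~z5) alone gives z5 = 0.
(~z6) alone gives z6 = 0.
(z2) alone gives z2 = 1.
(z4) alone gives z4 = 1.
But (~z4) is also a unit clause — contradiction.
So every satisfying assignment has z1 = False.

False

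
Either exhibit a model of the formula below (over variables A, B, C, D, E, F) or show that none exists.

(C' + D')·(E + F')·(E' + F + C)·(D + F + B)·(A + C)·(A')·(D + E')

The clause (A') is unit, so A = 0.
The clause (C) is unit, so C = 1.
The clause (D') is unit, so D = 0.
The clause (E') is unit, so E = 0.
The clause (F') is unit, so F = 0.
The clause (B) is unit, so B = 1.
Every clause now holds.

A ↦ 0, B ↦ 1, C ↦ 1, D ↦ 0, E ↦ 0, F ↦ 0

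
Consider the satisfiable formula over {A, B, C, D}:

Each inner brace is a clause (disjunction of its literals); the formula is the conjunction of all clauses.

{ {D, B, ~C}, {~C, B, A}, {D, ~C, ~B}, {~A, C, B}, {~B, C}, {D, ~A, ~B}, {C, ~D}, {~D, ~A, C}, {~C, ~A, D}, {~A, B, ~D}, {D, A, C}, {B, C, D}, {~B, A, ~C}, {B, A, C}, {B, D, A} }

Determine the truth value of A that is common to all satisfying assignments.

Suppose A = 0.
Try C = 0.
Unit clause (~B) forces B = 0.
But (B) is also a unit clause — contradiction.
That branch fails; take C = 1 instead.
Unit clause (B) forces B = 1.
But (~B) is also a unit clause — contradiction.
Neither C = 1 nor C = 0 works.
So every satisfying assignment has A = True.

True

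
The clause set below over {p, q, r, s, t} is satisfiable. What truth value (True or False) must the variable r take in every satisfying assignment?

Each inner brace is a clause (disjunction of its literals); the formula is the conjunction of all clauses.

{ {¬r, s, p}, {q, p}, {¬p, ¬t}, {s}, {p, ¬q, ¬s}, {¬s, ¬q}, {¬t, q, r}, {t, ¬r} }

Suppose r = True.
(s) alone gives s = True.
(¬q) alone gives q = False.
(p) alone gives p = True.
(¬t) alone gives t = False.
Now (t) is unsatisfied and unit — conflict.
So every satisfying assignment has r = False.

False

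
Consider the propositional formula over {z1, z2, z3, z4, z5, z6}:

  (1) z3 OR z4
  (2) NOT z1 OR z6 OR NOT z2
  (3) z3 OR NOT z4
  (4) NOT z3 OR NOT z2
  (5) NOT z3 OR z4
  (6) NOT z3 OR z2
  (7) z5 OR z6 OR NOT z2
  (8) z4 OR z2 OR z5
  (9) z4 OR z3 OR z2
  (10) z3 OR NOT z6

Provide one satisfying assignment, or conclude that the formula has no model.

UNSATISFIABLE

Suppose z3 = true.
The clause (NOT z2) is unit, so z2 = false.
But (z2) is also a unit clause — contradiction.
That branch fails; take z3 = false instead.
The clause (z4) is unit, so z4 = true.
But (NOT z4) is also a unit clause — contradiction.
Neither z3 = true nor z3 = false works.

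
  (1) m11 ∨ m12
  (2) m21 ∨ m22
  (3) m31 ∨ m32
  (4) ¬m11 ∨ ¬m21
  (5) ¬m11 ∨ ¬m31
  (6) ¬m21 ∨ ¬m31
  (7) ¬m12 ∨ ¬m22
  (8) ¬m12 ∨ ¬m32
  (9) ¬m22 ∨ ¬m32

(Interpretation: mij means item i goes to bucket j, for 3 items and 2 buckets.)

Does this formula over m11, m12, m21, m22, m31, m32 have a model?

Unsatisfiable

Suppose m11 = True.
From the singleton clause (¬m21), m21 = False.
From the singleton clause (m22), m22 = True.
From the singleton clause (¬m31), m31 = False.
From the singleton clause (m32), m32 = True.
Now (¬m32) is unsatisfied and unit — conflict.
That branch fails; take m11 = False instead.
From the singleton clause (m12), m12 = True.
From the singleton clause (¬m22), m22 = False.
From the singleton clause (m21), m21 = True.
From the singleton clause (¬m31), m31 = False.
From the singleton clause (m32), m32 = True.
Now (¬m32) is unsatisfied and unit — conflict.
Either choice for m11 ends in contradiction.
No assignment satisfies every clause.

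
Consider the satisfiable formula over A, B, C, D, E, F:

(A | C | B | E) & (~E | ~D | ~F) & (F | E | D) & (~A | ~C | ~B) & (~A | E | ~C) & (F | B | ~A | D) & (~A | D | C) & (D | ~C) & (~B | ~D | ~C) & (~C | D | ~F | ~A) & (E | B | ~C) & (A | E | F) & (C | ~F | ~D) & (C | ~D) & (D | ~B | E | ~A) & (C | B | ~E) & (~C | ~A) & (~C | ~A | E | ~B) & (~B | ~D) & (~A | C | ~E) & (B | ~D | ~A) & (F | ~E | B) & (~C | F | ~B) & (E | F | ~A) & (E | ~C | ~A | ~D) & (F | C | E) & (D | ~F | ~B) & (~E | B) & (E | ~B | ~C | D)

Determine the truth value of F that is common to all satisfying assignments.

False

Suppose F = 1.
Case E = 0:
Case A = 0:
Case C = 1:
Unit clause (D) forces D = 1.
Unit clause (~B) forces B = 0.
But (B) is also a unit clause — contradiction.
Backtrack on C: now try C = 0.
Unit clause (B) forces B = 1.
Unit clause (~D) forces D = 0.
But (D) is also a unit clause — contradiction.
Neither C = 1 nor C = 0 works.
Backtrack on A: now try A = 1.
Unit clause (~C) forces C = 0.
Unit clause (D) forces D = 1.
But (~D) is also a unit clause — contradiction.
Neither A = 1 nor A = 0 works.
Backtrack on E: now try E = 1.
Unit clause (~D) forces D = 0.
Unit clause (~C) forces C = 0.
Unit clause (~A) forces A = 0.
Unit clause (B) forces B = 1.
But (~B) is also a unit clause — contradiction.
Neither E = 1 nor E = 0 works.
So every satisfying assignment has F = False.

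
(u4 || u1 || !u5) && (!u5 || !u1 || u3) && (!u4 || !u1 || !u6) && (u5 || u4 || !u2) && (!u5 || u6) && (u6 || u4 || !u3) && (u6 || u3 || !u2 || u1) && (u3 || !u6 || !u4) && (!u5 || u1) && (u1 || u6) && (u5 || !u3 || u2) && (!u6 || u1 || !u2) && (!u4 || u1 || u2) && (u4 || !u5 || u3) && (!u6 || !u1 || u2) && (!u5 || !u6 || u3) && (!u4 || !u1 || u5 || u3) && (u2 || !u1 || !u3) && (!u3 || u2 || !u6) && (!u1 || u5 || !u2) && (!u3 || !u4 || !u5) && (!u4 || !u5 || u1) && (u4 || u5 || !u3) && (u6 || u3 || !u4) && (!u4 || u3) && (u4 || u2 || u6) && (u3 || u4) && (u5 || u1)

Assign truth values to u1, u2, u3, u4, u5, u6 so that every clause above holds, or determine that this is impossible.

u1 ↦ true,  u2 ↦ true,  u3 ↦ true,  u4 ↦ false,  u5 ↦ true,  u6 ↦ true

Branch on u5: set u5 = true.
(u6) alone gives u6 = true.
(u1) alone gives u1 = true.
(u3) alone gives u3 = true.
(!u4) alone gives u4 = false.
(u2) alone gives u2 = true.
All clauses are satisfied.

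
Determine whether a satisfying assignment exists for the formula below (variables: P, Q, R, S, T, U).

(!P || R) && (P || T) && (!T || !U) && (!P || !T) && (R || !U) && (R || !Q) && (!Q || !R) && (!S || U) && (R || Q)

Suppose P = false.
(T) alone gives T = true.
(!U) alone gives U = false.
(!S) alone gives S = false.
Suppose R = true.
(!Q) alone gives Q = false.
Every clause now holds.
A satisfying assignment: P: false,  Q: false,  R: true,  S: false,  T: true,  U: false.

Satisfiable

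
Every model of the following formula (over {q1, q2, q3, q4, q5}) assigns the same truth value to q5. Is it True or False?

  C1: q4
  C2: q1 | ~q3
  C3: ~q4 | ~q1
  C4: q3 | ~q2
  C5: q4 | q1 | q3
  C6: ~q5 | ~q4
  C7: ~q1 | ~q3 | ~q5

Suppose q5 = 1.
The clause (q4) is unit, so q4 = 1.
Now (~q4) is unsatisfied and unit — conflict.
So every satisfying assignment has q5 = False.

False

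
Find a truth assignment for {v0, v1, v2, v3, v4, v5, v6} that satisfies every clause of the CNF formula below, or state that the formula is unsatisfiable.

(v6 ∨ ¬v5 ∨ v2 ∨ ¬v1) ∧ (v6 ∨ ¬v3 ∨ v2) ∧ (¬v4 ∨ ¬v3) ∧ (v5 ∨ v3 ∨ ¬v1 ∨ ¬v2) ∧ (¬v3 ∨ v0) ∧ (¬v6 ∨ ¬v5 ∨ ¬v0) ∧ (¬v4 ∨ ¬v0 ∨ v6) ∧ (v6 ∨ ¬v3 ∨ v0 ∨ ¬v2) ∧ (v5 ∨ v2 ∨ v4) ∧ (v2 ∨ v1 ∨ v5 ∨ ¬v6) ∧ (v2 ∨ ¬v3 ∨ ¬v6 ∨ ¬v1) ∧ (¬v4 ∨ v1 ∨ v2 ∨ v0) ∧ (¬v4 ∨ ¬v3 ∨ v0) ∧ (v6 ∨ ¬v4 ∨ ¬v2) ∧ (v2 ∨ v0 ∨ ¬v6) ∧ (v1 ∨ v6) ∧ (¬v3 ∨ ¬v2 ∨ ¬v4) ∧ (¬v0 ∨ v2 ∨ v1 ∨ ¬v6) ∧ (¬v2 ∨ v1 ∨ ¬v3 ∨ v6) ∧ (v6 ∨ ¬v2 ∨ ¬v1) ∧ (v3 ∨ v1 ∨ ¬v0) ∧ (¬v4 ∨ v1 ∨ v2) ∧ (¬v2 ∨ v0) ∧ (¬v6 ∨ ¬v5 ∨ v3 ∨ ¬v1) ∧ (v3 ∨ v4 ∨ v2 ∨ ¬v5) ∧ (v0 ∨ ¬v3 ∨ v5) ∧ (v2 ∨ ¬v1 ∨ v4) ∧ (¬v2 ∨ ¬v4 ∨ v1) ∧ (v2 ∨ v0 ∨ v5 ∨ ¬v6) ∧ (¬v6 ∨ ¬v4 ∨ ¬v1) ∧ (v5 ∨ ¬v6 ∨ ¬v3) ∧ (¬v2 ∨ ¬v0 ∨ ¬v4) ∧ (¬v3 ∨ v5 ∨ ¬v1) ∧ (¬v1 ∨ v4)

v0: False, v1: True, v2: False, v3: False, v4: True, v5: False, v6: False

Branch on v4: set v4 = True.
Unit clause (¬v3) forces v3 = False.
Branch on v0: set v0 = False.
Unit clause (¬v2) forces v2 = False.
Unit clause (v1) forces v1 = True.
Unit clause (¬v6) forces v6 = False.
Unit clause (¬v5) forces v5 = False.
Every clause now holds.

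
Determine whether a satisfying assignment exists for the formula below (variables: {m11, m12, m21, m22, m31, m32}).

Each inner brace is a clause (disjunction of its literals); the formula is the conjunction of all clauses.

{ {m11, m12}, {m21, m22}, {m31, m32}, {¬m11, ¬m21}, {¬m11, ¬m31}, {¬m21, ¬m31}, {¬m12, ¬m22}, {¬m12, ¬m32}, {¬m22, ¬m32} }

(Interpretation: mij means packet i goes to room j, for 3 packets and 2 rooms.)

Branch on m11: set m11 = True.
(¬m21) alone gives m21 = False.
(m22) alone gives m22 = True.
(¬m31) alone gives m31 = False.
(m32) alone gives m32 = True.
That conflicts with the unit clause (¬m32).
Backtrack on m11: now try m11 = False.
(m12) alone gives m12 = True.
(¬m22) alone gives m22 = False.
(m21) alone gives m21 = True.
(¬m31) alone gives m31 = False.
(m32) alone gives m32 = True.
That conflicts with the unit clause (¬m32).
Both values of m11 lead to a conflict.
No assignment satisfies every clause.

Unsatisfiable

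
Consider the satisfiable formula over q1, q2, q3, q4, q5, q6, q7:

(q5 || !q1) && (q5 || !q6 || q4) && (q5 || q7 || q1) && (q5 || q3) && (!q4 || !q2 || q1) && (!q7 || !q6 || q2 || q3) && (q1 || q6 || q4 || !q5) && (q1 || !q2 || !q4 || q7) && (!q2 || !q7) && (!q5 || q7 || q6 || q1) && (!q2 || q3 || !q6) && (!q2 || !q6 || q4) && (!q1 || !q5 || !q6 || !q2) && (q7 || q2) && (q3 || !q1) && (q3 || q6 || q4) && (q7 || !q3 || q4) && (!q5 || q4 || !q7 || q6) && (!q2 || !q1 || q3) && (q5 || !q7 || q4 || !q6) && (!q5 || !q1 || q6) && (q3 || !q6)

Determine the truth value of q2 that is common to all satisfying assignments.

False

Suppose q2 = true.
(!q7) alone gives q7 = false.
Branch on q5: set q5 = true.
Branch on q4: set q4 = false.
(!q6) alone gives q6 = false.
(q1) alone gives q1 = true.
Now (!q1) is unsatisfied and unit — conflict.
Backtrack on q4: now try q4 = true.
(q1) alone gives q1 = true.
(!q6) alone gives q6 = false.
Now (q6) is unsatisfied and unit — conflict.
Either choice for q4 ends in contradiction.
Backtrack on q5: now try q5 = false.
(!q1) alone gives q1 = false.
Now (q1) is unsatisfied and unit — conflict.
Either choice for q5 ends in contradiction.
So every satisfying assignment has q2 = False.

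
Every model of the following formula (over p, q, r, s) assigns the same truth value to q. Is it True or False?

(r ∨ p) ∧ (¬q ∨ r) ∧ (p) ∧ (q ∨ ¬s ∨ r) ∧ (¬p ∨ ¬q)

Suppose q = True.
(r) alone gives r = True.
(p) alone gives p = True.
But (¬p) is also a unit clause — contradiction.
So every satisfying assignment has q = False.

False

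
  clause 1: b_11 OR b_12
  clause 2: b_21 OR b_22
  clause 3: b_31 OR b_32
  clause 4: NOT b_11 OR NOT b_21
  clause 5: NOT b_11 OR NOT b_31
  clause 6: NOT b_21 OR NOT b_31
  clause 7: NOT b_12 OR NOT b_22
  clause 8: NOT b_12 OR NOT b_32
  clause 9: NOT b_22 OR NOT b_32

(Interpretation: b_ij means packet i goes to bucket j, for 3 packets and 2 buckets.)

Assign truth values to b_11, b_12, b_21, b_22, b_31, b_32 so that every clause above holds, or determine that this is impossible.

UNSATISFIABLE

Case b_11 = true:
(NOT b_21) alone gives b_21 = false.
(b_22) alone gives b_22 = true.
(NOT b_31) alone gives b_31 = false.
(b_32) alone gives b_32 = true.
Now (NOT b_32) is unsatisfied and unit — conflict.
Backtrack on b_11: now try b_11 = false.
(b_12) alone gives b_12 = true.
(NOT b_22) alone gives b_22 = false.
(b_21) alone gives b_21 = true.
(NOT b_31) alone gives b_31 = false.
(b_32) alone gives b_32 = true.
Now (NOT b_32) is unsatisfied and unit — conflict.
Neither b_11 = true nor b_11 = false works.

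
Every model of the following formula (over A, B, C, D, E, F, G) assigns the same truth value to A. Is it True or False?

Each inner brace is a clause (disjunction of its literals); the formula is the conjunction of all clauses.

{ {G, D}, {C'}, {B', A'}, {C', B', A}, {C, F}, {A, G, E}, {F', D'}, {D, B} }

Suppose A = 1.
The clause (C') is unit, so C = 0.
The clause (B') is unit, so B = 0.
The clause (F) is unit, so F = 1.
The clause (D') is unit, so D = 0.
That conflicts with the unit clause (D).
So every satisfying assignment has A = False.

False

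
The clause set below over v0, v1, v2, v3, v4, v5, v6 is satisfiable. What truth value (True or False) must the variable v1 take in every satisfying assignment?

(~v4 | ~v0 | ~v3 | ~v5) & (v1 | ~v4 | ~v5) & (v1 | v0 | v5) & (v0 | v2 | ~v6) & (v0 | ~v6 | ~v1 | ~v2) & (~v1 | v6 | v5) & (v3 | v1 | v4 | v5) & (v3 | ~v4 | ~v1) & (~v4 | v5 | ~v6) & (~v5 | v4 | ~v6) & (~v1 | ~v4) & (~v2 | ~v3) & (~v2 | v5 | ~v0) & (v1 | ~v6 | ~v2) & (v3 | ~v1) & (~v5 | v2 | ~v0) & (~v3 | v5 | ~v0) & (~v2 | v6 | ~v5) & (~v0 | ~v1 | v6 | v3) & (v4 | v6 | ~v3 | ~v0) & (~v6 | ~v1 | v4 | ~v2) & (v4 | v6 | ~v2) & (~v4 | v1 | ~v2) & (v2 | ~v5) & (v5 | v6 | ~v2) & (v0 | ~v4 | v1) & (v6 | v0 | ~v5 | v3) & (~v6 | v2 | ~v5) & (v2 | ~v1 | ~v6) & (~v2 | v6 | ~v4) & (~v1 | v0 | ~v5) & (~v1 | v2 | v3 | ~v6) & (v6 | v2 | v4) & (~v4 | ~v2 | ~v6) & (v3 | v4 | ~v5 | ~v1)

False

Suppose v1 = 1.
From the singleton clause (~v4), v4 = 0.
From the singleton clause (v3), v3 = 1.
From the singleton clause (~v2), v2 = 0.
From the singleton clause (~v5), v5 = 0.
From the singleton clause (v6), v6 = 1.
Now (~v6) is unsatisfied and unit — conflict.
So every satisfying assignment has v1 = False.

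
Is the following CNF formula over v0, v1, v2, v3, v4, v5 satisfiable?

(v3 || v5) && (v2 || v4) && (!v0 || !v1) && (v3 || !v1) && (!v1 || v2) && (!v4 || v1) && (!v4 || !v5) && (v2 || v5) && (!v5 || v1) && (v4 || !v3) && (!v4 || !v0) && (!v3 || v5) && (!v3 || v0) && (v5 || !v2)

Branch on v3: set v3 = true.
Unit clause (v4) forces v4 = true.
Unit clause (v1) forces v1 = true.
Unit clause (!v0) forces v0 = false.
That conflicts with the unit clause (v0).
So v3 must be the other value — set v3 = false.
Unit clause (v5) forces v5 = true.
Unit clause (!v1) forces v1 = false.
That conflicts with the unit clause (v1).
Both values of v3 lead to a conflict.
No assignment satisfies every clause.

No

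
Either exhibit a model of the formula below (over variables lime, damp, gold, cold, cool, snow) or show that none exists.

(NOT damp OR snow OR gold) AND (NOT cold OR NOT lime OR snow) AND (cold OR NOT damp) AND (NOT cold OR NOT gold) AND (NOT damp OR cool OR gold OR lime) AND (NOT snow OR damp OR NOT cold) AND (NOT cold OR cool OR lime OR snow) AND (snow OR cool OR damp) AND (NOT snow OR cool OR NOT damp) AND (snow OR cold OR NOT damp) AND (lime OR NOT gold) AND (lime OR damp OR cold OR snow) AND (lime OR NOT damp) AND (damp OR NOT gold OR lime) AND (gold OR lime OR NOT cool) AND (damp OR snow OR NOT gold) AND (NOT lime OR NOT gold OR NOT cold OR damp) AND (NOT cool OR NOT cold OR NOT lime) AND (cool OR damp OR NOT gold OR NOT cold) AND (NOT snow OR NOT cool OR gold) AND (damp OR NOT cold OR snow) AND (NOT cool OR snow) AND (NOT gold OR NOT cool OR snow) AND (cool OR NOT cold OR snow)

Try cold = false.
(NOT damp) alone gives damp = false.
Try snow = true.
Try lime = true.
Try cool = true.
(gold) alone gives gold = true.
All clauses are satisfied.

lime=true,  damp=false,  gold=true,  cold=false,  cool=true,  snow=true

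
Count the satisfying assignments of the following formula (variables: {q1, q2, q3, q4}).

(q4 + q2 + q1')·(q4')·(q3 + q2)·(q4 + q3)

There are 2^4 = 16 truth assignments over (q1, q2, q3, q4).
Check each against the 4 clauses (columns in the order q1, q2, q3, q4):
  F F F F  ✗ fails (q3 + q2)
  F F F T  ✗ fails (q4')
  F F T F  ✓ satisfies all
  F F T T  ✗ fails (q4')
  F T F F  ✗ fails (q4 + q3)
  F T F T  ✗ fails (q4')
  F T T F  ✓ satisfies all
  F T T T  ✗ fails (q4')
  T F F F  ✗ fails (q4 + q2 + q1')
  T F F T  ✗ fails (q4')
  T F T F  ✗ fails (q4 + q2 + q1')
  T F T T  ✗ fails (q4')
  T T F F  ✗ fails (q4 + q3)
  T T F T  ✗ fails (q4')
  T T T F  ✓ satisfies all
  T T T T  ✗ fails (q4')
3 of the 16 rows are models.

3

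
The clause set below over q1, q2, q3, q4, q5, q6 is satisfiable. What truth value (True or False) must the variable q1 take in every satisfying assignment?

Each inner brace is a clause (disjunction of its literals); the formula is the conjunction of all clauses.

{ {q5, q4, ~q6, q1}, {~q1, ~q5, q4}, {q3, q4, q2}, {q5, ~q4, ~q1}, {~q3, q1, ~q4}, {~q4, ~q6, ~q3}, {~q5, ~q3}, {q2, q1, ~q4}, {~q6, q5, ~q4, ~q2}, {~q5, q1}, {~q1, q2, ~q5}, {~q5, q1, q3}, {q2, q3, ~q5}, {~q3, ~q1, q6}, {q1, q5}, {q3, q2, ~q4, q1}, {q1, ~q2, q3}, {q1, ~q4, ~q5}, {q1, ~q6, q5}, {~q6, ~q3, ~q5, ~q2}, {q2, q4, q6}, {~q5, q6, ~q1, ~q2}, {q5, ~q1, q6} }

Suppose q1 = 0.
(~q5) alone gives q5 = 0.
But (q5) is also a unit clause — contradiction.
So every satisfying assignment has q1 = True.

True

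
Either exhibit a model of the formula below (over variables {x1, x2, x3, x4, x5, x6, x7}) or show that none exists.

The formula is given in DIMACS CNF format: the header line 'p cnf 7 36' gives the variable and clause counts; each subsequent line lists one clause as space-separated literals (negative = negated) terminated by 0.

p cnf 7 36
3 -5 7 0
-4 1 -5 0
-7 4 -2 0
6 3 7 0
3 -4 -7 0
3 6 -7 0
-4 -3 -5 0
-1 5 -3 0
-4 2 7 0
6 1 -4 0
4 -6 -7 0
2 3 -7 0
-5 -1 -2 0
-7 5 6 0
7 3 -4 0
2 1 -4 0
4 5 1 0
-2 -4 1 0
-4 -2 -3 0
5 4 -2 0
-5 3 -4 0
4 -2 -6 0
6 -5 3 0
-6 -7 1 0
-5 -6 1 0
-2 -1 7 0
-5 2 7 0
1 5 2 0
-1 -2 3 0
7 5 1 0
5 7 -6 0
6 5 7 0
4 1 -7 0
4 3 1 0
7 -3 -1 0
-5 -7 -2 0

Case x3 = True:
Case x4 = False:
Case x7 = True:
The clause (¬x2) is unit, so x2 = False.
The clause (¬x6) is unit, so x6 = False.
The clause (x5) is unit, so x5 = True.
The clause (x1) is unit, so x1 = True.
This assignment satisfies each clause.

x1=True, x2=False, x3=True, x4=False, x5=True, x6=False, x7=True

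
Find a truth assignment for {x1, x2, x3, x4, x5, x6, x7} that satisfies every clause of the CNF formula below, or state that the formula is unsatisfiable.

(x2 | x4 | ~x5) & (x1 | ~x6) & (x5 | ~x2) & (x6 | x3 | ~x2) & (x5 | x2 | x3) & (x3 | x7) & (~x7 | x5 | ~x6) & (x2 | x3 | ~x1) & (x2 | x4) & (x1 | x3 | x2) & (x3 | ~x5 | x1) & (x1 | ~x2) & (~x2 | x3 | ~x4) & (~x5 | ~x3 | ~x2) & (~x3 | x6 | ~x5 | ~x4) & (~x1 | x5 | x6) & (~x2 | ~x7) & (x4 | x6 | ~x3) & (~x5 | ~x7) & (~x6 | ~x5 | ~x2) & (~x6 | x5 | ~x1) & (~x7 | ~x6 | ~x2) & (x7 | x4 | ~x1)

x1 ↦ 1,  x2 ↦ 0,  x3 ↦ 1,  x4 ↦ 1,  x5 ↦ 1,  x6 ↦ 1,  x7 ↦ 0

Case x1 = 1:
Case x5 = 1:
Unit clause (~x7) forces x7 = 0.
Unit clause (x3) forces x3 = 1.
Unit clause (~x2) forces x2 = 0.
Unit clause (x4) forces x4 = 1.
Unit clause (x6) forces x6 = 1.
All clauses are satisfied.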